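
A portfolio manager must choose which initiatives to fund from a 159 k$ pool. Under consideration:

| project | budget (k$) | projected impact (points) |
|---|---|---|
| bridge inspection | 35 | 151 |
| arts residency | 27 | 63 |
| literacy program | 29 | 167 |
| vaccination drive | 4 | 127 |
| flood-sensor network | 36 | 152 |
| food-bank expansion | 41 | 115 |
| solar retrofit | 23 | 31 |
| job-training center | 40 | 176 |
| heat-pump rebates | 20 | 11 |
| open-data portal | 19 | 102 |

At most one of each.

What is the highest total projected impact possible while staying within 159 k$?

Greedy by ratio would take bridge inspection + arts residency + literacy program + vaccination drive + job-training center + open-data portal: 154 k$ used, total 786.
Replace bridge inspection with flood-sensor network: the trade gains 1 net, giving 787 at 155 k$.

787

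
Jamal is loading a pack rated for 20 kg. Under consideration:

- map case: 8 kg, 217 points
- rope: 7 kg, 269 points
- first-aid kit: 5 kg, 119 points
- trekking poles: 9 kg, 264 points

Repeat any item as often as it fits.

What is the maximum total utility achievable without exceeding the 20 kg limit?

2×rope + first-aid kit uses 19 of the 20 kg and totals 657.
The spare 1 kg is too small for any remaining item, and no exchange beats 657.

657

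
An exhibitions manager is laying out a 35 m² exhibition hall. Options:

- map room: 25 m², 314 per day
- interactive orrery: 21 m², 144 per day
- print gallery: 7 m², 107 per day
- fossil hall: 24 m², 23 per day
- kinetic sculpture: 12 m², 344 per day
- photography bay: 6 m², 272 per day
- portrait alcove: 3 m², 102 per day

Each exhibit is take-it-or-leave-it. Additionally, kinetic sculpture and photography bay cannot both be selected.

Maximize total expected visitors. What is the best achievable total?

688

Density check — photography bay 45.33, portrait alcove 34.00, kinetic sculpture 28.67, print gallery 15.29 are the best per m².
Best packing: map room + photography bay + portrait alcove — 34 m², 688 total.
No other feasible combination exceeds 688.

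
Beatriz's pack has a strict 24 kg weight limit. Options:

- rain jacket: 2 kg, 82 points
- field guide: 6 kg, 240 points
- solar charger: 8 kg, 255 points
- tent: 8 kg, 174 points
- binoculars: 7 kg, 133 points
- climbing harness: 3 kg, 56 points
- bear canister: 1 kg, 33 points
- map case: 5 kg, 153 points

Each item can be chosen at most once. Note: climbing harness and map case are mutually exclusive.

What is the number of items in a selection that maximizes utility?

5

Optimal total is 763.
For example rain jacket + field guide + solar charger + bear canister + map case achieves it, using 22 kg.
Any selection reaching 763 contains exactly 5 items.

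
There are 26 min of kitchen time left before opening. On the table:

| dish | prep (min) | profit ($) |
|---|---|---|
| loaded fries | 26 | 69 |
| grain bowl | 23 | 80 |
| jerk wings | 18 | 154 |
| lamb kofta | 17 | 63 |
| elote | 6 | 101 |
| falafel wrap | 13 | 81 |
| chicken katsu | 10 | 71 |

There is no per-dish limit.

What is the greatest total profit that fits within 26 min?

Density check — elote 16.83, jerk wings 8.56, chicken katsu 7.10, falafel wrap 6.23 are the best per min.
4×elote uses 24 of the 26 min and totals 404.
Nothing else within 26 min beats 404.

404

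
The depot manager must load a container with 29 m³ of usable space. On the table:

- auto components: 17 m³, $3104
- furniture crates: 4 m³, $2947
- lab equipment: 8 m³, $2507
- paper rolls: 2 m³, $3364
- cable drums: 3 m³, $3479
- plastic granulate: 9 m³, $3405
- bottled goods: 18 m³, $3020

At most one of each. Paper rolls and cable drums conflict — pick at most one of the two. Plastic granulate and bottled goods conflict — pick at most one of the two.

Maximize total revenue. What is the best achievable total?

12338

Best packing: furniture crates + lab equipment + cable drums + plastic granulate — 24 m³, 12338 total.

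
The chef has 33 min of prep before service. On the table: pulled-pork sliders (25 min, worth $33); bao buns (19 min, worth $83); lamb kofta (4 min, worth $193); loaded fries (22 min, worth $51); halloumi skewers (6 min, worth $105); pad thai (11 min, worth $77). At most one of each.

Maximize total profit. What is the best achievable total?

A density-first pass picks lamb kofta + halloumi skewers + pad thai — 375 at 21 min.
The 11 min tied up in pad thai is better spent on bao buns — total rises to 381 (29 min).
That's the maximum — no swap from here does better than 381.

381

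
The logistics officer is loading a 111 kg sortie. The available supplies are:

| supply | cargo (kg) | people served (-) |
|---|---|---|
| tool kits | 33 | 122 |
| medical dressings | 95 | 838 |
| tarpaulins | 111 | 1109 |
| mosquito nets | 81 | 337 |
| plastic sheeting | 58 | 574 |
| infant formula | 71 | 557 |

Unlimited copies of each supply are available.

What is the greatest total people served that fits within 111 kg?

1109

Best packing: tarpaulins — 111 kg, 1109 total.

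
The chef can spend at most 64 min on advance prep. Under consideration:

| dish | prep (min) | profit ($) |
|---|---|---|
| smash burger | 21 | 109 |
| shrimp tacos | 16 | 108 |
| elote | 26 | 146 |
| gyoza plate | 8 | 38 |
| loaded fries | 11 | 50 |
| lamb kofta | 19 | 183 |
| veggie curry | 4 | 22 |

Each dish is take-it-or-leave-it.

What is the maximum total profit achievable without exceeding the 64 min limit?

438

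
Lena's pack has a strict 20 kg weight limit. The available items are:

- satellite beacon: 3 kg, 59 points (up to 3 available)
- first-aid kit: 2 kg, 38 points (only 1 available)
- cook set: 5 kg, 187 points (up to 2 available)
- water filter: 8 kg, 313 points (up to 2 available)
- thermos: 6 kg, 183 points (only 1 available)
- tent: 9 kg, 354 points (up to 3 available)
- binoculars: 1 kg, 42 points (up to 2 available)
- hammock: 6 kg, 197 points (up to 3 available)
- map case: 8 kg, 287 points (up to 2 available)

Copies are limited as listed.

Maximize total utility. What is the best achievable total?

Ranking by ratio (utility/kg): binoculars 42.00, tent 39.33, water filter 39.12, cook set 37.40.
2×tent + 2×binoculars uses 20 of the 20 kg and totals 792.

792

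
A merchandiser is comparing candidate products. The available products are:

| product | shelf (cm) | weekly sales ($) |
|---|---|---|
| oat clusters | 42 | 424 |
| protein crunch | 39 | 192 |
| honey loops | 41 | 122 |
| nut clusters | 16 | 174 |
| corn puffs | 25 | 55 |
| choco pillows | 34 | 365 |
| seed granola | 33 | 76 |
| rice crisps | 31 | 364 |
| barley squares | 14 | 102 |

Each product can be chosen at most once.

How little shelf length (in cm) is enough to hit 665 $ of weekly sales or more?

65

Need the lightest bundle worth ≥ 665.
choco pillows + rice crisps: 729 weekly sales at 65 cm.
No combination under 65 cm hits 665.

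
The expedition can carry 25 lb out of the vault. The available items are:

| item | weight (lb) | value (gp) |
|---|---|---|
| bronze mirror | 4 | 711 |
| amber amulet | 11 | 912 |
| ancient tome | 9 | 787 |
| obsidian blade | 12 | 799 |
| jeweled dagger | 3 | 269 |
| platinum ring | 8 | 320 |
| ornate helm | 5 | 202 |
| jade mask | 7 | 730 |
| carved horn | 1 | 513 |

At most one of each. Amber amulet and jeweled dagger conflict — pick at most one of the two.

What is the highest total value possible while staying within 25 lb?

3010

Bronze mirror + ancient tome + jeweled dagger + jade mask + carved horn uses 24 of the 25 lb and totals 3010.
Runner-up bronze mirror + amber amulet + ancient tome + carved horn tops out at 2923.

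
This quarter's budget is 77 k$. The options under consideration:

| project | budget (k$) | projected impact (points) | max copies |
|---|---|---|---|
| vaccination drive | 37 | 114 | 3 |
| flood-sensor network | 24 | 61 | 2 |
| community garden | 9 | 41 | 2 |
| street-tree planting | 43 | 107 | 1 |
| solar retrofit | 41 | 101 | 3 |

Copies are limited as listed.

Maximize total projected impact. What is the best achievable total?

Ranking by ratio (projected impact/k$): community garden 4.56, vaccination drive 3.08, flood-sensor network 2.54.
A density-first pass picks vaccination drive + 2×community garden — 196 at 55 k$.
Dropping 2×community garden frees 18 k$; slotting in vaccination drive (37 k$) lifts the total to 228 at 74 k$.

228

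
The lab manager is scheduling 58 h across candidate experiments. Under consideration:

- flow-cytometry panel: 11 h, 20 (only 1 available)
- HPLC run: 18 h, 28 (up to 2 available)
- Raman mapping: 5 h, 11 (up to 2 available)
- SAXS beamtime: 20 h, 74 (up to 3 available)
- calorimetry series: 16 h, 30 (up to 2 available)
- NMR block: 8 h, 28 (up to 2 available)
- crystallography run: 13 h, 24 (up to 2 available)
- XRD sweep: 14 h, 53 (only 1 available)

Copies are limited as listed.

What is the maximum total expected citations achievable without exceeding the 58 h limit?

204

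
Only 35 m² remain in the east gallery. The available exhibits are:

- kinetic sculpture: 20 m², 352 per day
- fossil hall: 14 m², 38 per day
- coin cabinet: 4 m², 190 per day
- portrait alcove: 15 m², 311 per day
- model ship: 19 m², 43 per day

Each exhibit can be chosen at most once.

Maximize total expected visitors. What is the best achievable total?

Greedy by ratio would take fossil hall + coin cabinet + portrait alcove: 33 m² used, total 539.
Replace fossil hall and coin cabinet with kinetic sculpture: the trade gains 124 net, giving 663 at 35 m².
No other feasible combination exceeds 663.

663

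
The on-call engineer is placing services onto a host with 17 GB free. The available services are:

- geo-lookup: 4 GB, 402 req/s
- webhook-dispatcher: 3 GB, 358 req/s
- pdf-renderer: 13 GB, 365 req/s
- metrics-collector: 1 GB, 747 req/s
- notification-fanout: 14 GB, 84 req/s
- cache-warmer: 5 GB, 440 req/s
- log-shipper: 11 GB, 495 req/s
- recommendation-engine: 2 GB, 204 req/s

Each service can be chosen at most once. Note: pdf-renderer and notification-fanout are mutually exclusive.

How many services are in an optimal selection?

Optimal total is 2151.
For example geo-lookup + webhook-dispatcher + metrics-collector + cache-warmer + recommendation-engine achieves it, using 15 GB.
Every optimal selection uses 5 services.

5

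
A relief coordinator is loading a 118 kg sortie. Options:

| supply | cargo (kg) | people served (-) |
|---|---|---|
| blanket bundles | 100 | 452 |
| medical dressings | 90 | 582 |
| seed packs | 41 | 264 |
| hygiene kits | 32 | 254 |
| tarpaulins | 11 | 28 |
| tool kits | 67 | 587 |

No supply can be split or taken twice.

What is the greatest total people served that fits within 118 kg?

869

Ranking by ratio (people served/kg): tool kits 8.76, hygiene kits 7.94, medical dressings 6.47.
Taking hygiene kits + tarpaulins + tool kits: 110 kg used, 869 in people served.
An exhaustive check of the 64 subsets confirms 869.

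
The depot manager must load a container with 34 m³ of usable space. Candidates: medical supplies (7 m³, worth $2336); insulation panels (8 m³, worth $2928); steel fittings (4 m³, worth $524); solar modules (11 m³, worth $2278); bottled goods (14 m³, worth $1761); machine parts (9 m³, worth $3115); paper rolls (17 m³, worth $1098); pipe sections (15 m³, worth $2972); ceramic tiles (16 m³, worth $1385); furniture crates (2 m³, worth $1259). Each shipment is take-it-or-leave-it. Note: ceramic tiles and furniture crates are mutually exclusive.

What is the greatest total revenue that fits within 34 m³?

A density-first pass picks medical supplies + insulation panels + steel fittings + machine parts + furniture crates — 10162 at 30 m³.
Replace medical supplies and steel fittings with pipe sections: the trade gains 112 net, giving 10274 at 34 m³.
Runner-up medical supplies + insulation panels + steel fittings + machine parts + furniture crates tops out at 10162.

10274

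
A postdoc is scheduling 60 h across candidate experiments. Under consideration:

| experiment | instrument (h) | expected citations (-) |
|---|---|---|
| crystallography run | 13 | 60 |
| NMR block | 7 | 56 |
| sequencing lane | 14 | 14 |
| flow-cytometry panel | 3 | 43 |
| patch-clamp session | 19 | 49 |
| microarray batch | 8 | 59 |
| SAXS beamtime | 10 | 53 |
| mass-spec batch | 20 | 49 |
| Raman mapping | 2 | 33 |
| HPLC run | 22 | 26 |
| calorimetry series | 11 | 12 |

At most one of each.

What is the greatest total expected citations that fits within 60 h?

Taking the top-ratio experiments first gives crystallography run + NMR block + flow-cytometry panel + microarray batch + SAXS beamtime + Raman mapping + calorimetry series for 316 (54 h).
The 13 h tied up in Raman mapping and calorimetry series is better spent on patch-clamp session — total rises to 320 (60 h).
Next best is crystallography run + NMR block + sequencing lane + flow-cytometry panel + microarray batch + SAXS beamtime + Raman mapping at 318 (57 h) — short by 2.

320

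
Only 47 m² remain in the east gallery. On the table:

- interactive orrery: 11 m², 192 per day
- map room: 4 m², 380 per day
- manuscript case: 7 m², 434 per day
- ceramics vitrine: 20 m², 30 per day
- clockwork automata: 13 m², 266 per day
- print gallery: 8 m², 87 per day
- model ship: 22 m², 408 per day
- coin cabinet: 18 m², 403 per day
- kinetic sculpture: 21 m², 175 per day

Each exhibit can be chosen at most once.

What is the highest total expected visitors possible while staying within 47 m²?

1488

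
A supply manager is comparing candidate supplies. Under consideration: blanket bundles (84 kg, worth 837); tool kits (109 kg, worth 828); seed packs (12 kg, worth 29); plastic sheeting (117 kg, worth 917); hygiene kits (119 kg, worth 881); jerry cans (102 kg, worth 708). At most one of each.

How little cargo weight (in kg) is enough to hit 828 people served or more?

84

Need the lightest bundle worth ≥ 828.
blanket bundles: 837 people served at 84 kg.
No combination under 84 kg hits 828.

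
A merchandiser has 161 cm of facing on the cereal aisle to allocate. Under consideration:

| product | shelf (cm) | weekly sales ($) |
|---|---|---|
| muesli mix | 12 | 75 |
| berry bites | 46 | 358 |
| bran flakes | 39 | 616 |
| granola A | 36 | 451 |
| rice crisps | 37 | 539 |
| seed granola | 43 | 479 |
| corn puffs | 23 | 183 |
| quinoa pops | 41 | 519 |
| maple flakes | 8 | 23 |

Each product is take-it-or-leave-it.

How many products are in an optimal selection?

Optimal total is 2153.
bran flakes + rice crisps + seed granola + quinoa pops hits 2153 at 160 cm.
Every optimal selection uses 4 products.

4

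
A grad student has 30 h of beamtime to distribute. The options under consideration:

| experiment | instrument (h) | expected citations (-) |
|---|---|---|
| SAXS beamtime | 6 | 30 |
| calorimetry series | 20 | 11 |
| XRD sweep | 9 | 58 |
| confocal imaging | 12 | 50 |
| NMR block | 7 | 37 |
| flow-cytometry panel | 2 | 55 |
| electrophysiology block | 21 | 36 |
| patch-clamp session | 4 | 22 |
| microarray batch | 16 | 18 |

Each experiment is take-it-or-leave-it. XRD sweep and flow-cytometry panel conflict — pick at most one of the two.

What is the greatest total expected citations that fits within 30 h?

172

SAXS beamtime + confocal imaging + NMR block + flow-cytometry panel uses 27 of the 30 h and totals 172.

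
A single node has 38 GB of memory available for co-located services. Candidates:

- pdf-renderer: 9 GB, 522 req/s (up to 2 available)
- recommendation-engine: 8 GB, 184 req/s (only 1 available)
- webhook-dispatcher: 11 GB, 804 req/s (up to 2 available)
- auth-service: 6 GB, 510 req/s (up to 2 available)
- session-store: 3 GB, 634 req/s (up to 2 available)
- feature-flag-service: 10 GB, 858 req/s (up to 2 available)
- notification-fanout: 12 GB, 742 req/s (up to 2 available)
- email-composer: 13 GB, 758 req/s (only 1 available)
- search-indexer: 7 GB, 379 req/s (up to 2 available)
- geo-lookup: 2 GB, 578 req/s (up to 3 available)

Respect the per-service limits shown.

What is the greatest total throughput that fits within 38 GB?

5228

Best packing: auth-service + 2×session-store + 2×feature-flag-service + 3×geo-lookup — 38 GB, 5228 total.
That's the maximum — no swap from here does better than 5228.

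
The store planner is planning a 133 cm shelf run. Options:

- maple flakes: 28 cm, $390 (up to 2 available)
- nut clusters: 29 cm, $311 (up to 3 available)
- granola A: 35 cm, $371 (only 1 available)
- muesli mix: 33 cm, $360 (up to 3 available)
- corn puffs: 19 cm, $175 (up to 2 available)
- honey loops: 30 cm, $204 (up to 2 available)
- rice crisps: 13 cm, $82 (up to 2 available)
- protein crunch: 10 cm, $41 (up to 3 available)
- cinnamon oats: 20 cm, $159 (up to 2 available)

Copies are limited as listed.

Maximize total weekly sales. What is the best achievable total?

A density-first pass picks 2×maple flakes + 2×muesli mix + protein crunch — 1541 at 132 cm.
Replace 2×muesli mix and protein crunch with 2×nut clusters + corn puffs: the trade gains 36 net, giving 1577 at 133 cm.

1577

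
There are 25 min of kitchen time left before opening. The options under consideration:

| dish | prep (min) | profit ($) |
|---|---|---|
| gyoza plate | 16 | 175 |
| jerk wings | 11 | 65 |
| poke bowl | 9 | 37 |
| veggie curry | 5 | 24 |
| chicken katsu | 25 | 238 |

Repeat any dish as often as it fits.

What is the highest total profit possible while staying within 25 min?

238

Density check — gyoza plate 10.94, chicken katsu 9.52, jerk wings 5.91, veggie curry 4.80 are the best per min.
A density-first pass picks gyoza plate + veggie curry — 199 at 21 min.
Dropping gyoza plate and veggie curry frees 21 min; slotting in chicken katsu (25 min) lifts the total to 238 at 25 min.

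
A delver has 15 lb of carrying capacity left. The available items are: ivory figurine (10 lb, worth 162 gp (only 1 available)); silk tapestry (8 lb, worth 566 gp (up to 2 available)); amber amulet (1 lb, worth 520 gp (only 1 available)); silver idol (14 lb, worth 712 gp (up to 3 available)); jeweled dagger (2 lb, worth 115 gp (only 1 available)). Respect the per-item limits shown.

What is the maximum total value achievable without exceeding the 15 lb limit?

1232

Taking the top-ratio items first gives silk tapestry + amber amulet + jeweled dagger for 1201 (11 lb).
Dropping silk tapestry and jeweled dagger frees 10 lb; slotting in silver idol (14 lb) lifts the total to 1232 at 15 lb.
That's the maximum — no swap from here does better than 1232.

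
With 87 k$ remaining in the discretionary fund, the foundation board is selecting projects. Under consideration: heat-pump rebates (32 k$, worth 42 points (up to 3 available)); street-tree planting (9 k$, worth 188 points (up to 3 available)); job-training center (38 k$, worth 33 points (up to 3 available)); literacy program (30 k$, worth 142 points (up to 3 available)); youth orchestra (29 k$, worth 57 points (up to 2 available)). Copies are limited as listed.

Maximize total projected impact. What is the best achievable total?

848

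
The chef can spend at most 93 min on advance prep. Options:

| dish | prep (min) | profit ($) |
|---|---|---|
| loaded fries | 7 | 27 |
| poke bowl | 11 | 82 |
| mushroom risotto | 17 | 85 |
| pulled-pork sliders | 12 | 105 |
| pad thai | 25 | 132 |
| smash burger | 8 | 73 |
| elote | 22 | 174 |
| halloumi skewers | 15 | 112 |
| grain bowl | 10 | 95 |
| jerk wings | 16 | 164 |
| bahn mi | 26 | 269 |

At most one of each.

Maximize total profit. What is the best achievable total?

The ratio heuristic lands on pulled-pork sliders + smash burger + halloumi skewers + grain bowl + jerk wings + bahn mi (818) but leaves 6 min idle.
Replace pulled-pork sliders and halloumi skewers with poke bowl + elote: the trade gains 39 net, giving 857 at 93 min.
Every other selection either busts 93 min or fails to beat 857.

857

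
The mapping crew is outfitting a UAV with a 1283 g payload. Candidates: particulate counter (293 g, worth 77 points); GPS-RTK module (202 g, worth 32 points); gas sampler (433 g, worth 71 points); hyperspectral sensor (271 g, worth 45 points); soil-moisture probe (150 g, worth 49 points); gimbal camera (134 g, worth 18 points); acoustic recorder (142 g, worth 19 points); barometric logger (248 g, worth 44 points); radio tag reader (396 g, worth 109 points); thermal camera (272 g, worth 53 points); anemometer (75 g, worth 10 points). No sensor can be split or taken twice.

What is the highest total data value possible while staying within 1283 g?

Filling by ratio: particulate counter + soil-moisture probe + gimbal camera + radio tag reader + thermal camera for 306, with 38 g left unused.
Replace gimbal camera with acoustic recorder: the trade gains 1 net, giving 307 at 1253 g.
Runner-up particulate counter + gas sampler + soil-moisture probe + radio tag reader tops out at 306.

307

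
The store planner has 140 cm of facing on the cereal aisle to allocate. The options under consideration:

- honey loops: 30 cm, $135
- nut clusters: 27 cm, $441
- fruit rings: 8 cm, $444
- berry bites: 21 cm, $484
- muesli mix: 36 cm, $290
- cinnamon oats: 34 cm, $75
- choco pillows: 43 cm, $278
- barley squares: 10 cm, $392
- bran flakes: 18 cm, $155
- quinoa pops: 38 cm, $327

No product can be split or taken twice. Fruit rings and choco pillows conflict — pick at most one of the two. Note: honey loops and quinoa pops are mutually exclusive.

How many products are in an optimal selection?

6

Optimal total is 2378.
For example nut clusters + fruit rings + berry bites + muesli mix + barley squares + quinoa pops achieves it, using 140 cm.
All optima have 6 products.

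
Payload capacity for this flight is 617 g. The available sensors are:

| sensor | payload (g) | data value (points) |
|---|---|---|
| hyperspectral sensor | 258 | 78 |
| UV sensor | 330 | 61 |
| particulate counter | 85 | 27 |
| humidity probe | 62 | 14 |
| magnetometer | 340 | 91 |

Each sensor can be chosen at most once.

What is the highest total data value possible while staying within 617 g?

169

A density-first pass picks hyperspectral sensor + particulate counter + humidity probe — 119 at 405 g.
The 147 g tied up in particulate counter and humidity probe is better spent on magnetometer — total rises to 169 (598 g).
The closest alternative, hyperspectral sensor + UV sensor, reaches only 139.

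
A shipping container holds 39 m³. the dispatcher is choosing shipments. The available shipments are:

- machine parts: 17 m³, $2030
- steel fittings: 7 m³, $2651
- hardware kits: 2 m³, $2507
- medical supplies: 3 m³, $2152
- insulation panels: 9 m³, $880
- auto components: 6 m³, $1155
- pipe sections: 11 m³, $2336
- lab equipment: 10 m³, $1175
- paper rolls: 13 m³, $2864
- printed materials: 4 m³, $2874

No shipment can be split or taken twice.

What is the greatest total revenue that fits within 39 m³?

14223

Filling by ratio: steel fittings + hardware kits + medical supplies + auto components + paper rolls + printed materials for 14203, with 4 m³ left unused.
Replace auto components with lab equipment: the trade gains 20 net, giving 14223 at 39 m³.
Runner-up steel fittings + hardware kits + medical supplies + auto components + paper rolls + printed materials tops out at 14203.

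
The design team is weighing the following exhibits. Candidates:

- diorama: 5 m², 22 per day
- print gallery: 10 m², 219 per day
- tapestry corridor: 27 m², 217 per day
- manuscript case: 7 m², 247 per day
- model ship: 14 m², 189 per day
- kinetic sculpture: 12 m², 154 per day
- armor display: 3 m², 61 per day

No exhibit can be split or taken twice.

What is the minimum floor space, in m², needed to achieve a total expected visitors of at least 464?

17

Minimise m² subject to total expected visitors ≥ 464.
print gallery + manuscript case: 466 expected visitors at 17 m².
No combination under 17 m² hits 464.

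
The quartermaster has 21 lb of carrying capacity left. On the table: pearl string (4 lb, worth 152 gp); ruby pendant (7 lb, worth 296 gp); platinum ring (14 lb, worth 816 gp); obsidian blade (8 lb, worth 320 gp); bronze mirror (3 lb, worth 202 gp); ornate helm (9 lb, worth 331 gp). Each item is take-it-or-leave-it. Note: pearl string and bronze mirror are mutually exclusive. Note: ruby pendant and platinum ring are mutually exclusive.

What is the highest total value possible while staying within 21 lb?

1018

Platinum ring + bronze mirror uses 17 of the 21 lb and totals 1018.
Runner-up pearl string + platinum ring tops out at 968.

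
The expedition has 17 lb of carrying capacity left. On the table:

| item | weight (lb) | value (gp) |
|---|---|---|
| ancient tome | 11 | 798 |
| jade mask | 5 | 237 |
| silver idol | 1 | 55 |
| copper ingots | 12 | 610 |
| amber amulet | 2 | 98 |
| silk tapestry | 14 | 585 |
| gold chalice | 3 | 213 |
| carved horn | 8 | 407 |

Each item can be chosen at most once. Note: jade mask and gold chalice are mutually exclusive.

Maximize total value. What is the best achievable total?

1164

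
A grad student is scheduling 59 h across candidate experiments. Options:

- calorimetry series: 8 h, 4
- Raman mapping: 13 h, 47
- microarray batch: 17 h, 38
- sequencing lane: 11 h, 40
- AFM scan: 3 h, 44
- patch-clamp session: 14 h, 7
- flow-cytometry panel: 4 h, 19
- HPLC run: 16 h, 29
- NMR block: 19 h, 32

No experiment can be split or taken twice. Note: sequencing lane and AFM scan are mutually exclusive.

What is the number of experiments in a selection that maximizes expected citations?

5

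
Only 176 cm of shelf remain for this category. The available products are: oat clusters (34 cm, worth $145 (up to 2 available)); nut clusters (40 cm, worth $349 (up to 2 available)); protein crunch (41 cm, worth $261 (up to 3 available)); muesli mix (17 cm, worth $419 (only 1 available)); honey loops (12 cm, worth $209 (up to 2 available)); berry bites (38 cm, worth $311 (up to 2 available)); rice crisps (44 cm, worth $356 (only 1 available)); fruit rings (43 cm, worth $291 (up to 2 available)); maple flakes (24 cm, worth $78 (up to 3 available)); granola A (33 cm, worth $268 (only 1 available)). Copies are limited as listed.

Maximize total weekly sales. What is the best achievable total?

Ranking by ratio (weekly sales/cm): muesli mix 24.65, honey loops 17.42, nut clusters 8.72, berry bites 8.18.
Filling by ratio: 2×nut clusters + muesli mix + 2×honey loops + berry bites for 1846, with 17 cm left unused.
The 38 cm tied up in berry bites is better spent on rice crisps — total rises to 1891 (165 cm).
The spare 11 cm is too small for any remaining product, and no exchange beats 1891.

1891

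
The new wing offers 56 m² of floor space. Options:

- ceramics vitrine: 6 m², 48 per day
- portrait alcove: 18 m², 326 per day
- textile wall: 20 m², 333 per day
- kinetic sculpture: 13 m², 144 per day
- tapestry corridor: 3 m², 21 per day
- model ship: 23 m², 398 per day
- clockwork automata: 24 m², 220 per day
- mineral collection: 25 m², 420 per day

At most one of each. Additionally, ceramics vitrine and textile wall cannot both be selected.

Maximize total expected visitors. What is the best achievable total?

890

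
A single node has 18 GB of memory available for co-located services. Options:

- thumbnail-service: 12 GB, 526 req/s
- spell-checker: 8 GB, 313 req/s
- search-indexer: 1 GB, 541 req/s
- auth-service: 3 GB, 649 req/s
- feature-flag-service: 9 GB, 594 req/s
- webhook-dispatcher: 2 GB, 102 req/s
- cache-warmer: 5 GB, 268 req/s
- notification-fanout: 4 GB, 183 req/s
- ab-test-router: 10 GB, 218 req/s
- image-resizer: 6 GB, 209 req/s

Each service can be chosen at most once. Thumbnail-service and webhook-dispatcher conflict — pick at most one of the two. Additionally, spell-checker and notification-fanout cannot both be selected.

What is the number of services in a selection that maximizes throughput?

4

Optimal total is 2052.
search-indexer + auth-service + feature-flag-service + cache-warmer hits 2052 at 18 GB.
Every optimal selection uses 4 services.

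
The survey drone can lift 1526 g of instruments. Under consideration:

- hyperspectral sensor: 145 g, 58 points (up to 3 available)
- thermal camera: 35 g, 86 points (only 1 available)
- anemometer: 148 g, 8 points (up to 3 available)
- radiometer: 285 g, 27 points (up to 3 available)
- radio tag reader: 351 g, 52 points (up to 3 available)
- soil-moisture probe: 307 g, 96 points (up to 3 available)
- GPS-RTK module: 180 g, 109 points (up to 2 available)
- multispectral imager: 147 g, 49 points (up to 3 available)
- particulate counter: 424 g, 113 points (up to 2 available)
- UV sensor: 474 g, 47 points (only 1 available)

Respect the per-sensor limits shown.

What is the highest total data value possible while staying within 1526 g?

672

Taking the top-ratio sensors first gives 3×hyperspectral sensor + thermal camera + anemometer + 2×GPS-RTK module + 3×multispectral imager for 633 (1419 g).
Dropping anemometer and multispectral imager frees 295 g; slotting in soil-moisture probe (307 g) lifts the total to 672 at 1431 g.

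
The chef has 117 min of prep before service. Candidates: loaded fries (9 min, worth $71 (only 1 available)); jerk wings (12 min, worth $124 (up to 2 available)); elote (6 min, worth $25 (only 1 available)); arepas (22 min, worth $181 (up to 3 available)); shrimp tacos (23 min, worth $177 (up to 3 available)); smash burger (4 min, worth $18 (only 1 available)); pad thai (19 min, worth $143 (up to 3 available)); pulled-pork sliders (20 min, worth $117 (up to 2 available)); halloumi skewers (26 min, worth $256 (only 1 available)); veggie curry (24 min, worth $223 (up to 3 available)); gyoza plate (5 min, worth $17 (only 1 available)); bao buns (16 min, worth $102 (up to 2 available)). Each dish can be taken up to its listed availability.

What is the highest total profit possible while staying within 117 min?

1093

A density-first pass picks loaded fries + 2×jerk wings + elote + smash burger + halloumi skewers + 2×veggie curry — 1064 at 117 min.
Dropping loaded fries and elote and smash burger frees 19 min; slotting in pad thai (19 min) lifts the total to 1093 at 117 min.
That's the maximum — no swap from here does better than 1093.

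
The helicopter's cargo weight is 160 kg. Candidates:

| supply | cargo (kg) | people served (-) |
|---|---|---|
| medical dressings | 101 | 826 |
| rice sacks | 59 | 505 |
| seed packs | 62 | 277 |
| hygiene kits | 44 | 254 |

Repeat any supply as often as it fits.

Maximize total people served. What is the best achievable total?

1331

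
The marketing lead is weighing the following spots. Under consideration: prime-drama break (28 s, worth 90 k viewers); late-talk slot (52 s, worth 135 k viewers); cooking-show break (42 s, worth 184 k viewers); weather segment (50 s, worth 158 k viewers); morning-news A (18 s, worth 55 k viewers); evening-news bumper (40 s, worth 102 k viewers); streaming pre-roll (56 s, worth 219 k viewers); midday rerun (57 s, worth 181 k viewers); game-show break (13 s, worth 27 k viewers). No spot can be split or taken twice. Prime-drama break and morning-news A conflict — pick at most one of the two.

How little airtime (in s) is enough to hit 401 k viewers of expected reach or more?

Minimise s subject to total expected reach ≥ 401.
cooking-show break + streaming pre-roll reaches 403 using 98 s.
Any bundle with less than 98 s falls short of 401.

98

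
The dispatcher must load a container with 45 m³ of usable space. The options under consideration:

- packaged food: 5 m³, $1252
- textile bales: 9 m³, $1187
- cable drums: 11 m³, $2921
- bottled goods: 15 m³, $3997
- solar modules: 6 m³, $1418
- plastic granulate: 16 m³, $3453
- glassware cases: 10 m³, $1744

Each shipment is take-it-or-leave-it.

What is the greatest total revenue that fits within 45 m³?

10371

Filling by ratio: packaged food + cable drums + bottled goods + solar modules for 9588, with 8 m³ left unused.
Replace packaged food and solar modules with plastic granulate: the trade gains 783 net, giving 10371 at 42 m³.
Runner-up packaged food + bottled goods + solar modules + plastic granulate tops out at 10120.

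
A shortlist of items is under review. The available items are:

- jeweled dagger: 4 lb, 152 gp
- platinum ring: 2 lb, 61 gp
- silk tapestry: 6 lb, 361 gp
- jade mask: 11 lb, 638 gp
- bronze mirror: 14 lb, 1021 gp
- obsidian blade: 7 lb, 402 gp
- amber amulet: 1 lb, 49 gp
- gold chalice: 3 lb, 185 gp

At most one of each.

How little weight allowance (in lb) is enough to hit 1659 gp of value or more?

Look for the lowest-weight combination reaching 1659.
Taking jade mask + bronze mirror gives 1659 (≥ 1659) for 25 lb.
No combination under 25 lb hits 1659.

25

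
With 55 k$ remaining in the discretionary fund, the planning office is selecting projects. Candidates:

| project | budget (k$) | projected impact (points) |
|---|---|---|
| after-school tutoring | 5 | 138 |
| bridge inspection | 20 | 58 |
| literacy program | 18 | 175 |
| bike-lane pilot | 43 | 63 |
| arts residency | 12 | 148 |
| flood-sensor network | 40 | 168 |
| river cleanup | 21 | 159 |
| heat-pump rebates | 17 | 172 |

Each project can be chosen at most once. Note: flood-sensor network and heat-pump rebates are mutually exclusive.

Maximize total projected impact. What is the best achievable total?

After-school tutoring + literacy program + arts residency + heat-pump rebates uses 52 of the 55 k$ and totals 633.
An exhaustive check of the 256 subsets confirms 633.

633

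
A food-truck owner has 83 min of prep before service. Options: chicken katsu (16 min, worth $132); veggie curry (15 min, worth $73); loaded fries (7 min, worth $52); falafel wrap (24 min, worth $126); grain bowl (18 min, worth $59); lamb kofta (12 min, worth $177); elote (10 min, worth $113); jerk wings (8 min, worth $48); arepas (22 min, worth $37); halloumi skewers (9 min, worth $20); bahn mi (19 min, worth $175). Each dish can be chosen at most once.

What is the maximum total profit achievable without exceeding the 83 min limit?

723

Ranking by ratio (profit/min): lamb kofta 14.75, elote 11.30, bahn mi 9.21.
Filling by ratio: chicken katsu + loaded fries + lamb kofta + elote + jerk wings + halloumi skewers + bahn mi for 717, with 2 min left unused.
Replace loaded fries and jerk wings and halloumi skewers with falafel wrap: the trade gains 6 net, giving 723 at 81 min.
That's the maximum — no swap from here does better than 723.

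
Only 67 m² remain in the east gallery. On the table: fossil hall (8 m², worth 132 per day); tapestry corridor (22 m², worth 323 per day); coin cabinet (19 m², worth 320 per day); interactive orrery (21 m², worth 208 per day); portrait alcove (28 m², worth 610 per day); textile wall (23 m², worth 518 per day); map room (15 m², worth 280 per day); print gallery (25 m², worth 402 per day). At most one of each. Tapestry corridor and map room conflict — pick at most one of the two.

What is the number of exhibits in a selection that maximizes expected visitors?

Optimal total is 1408.
One optimal bundle: portrait alcove + textile wall + map room (66 m²).
Any selection reaching 1408 contains exactly 3 exhibits.

3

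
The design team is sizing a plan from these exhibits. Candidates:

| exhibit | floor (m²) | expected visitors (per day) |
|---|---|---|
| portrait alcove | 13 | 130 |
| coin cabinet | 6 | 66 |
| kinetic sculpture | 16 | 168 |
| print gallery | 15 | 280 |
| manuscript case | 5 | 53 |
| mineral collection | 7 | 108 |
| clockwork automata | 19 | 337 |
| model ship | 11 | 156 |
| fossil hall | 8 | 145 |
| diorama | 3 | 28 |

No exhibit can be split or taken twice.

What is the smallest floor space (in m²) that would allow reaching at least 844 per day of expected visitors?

49

Minimise m² subject to total expected visitors ≥ 844.
Taking print gallery + mineral collection + clockwork automata + fossil hall gives 870 (≥ 844) for 49 m².
No combination under 49 m² hits 844.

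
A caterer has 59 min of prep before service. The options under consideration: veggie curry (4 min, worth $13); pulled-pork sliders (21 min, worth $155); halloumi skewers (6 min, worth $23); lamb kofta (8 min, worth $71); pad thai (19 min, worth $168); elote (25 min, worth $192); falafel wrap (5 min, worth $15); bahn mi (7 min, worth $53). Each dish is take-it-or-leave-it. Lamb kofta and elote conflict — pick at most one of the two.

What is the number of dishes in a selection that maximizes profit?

The maximum profit within 59 min is 460.
veggie curry + pulled-pork sliders + lamb kofta + pad thai + bahn mi hits 460 at 59 min.
Any selection reaching 460 contains exactly 5 dishes.

5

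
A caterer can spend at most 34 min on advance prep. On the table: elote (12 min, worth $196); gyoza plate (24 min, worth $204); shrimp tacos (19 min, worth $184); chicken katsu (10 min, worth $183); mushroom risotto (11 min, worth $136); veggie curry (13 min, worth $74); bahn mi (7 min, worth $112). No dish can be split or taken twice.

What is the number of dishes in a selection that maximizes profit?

3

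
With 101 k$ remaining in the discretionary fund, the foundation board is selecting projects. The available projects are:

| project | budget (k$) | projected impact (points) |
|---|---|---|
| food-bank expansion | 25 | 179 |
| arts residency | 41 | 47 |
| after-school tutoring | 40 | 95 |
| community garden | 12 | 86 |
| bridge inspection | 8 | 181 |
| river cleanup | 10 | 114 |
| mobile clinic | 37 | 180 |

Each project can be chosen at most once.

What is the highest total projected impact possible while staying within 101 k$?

740

Food-bank expansion + community garden + bridge inspection + river cleanup + mobile clinic uses 92 of the 101 k$ and totals 740.
The closest alternative, food-bank expansion + after-school tutoring + community garden + bridge inspection + river cleanup, reaches only 655.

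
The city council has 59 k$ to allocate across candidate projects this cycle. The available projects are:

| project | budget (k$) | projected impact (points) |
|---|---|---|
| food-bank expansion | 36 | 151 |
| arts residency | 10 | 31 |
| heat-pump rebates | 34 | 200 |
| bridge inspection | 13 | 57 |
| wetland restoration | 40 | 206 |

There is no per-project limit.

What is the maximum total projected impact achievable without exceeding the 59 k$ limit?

288

Taking arts residency + heat-pump rebates + bridge inspection: 57 k$ used, 288 in projected impact.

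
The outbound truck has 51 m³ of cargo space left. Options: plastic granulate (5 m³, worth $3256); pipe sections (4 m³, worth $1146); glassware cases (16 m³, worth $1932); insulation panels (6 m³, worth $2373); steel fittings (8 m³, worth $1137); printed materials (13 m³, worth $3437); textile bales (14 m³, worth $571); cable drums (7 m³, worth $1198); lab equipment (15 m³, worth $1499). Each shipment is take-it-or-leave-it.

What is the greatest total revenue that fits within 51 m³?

13342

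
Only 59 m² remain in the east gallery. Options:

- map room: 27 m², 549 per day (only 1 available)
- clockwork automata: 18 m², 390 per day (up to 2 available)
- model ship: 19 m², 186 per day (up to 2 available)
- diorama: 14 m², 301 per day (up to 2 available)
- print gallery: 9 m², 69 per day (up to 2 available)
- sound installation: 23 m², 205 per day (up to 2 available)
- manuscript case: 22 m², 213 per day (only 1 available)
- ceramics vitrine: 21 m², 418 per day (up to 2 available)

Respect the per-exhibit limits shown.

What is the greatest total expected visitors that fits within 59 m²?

1240

Taking the top-ratio exhibits first gives 2×clockwork automata + diorama + print gallery for 1150 (59 m²).
Dropping clockwork automata and print gallery frees 27 m²; slotting in map room (27 m²) lifts the total to 1240 at 59 m².
Nothing else within 59 m² beats 1240.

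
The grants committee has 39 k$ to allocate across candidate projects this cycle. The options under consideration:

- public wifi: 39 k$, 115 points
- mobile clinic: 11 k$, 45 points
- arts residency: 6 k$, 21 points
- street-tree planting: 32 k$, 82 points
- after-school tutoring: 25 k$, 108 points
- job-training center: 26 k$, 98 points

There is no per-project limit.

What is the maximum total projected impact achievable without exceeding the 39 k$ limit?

The ratio heuristic lands on mobile clinic + after-school tutoring (153) but leaves 3 k$ idle.
Dropping after-school tutoring frees 25 k$; slotting in 2×mobile clinic + arts residency (28 k$) lifts the total to 156 at 39 k$.
Nothing else within 39 k$ beats 156.

156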